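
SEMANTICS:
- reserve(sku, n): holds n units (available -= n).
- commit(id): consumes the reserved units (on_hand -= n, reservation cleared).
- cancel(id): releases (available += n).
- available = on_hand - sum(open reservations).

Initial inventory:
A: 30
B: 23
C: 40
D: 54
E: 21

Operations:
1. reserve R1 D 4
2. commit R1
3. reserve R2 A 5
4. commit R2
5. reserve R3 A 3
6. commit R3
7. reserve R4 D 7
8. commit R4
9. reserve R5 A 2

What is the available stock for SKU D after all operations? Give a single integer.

Answer: 43

Derivation:
Step 1: reserve R1 D 4 -> on_hand[A=30 B=23 C=40 D=54 E=21] avail[A=30 B=23 C=40 D=50 E=21] open={R1}
Step 2: commit R1 -> on_hand[A=30 B=23 C=40 D=50 E=21] avail[A=30 B=23 C=40 D=50 E=21] open={}
Step 3: reserve R2 A 5 -> on_hand[A=30 B=23 C=40 D=50 E=21] avail[A=25 B=23 C=40 D=50 E=21] open={R2}
Step 4: commit R2 -> on_hand[A=25 B=23 C=40 D=50 E=21] avail[A=25 B=23 C=40 D=50 E=21] open={}
Step 5: reserve R3 A 3 -> on_hand[A=25 B=23 C=40 D=50 E=21] avail[A=22 B=23 C=40 D=50 E=21] open={R3}
Step 6: commit R3 -> on_hand[A=22 B=23 C=40 D=50 E=21] avail[A=22 B=23 C=40 D=50 E=21] open={}
Step 7: reserve R4 D 7 -> on_hand[A=22 B=23 C=40 D=50 E=21] avail[A=22 B=23 C=40 D=43 E=21] open={R4}
Step 8: commit R4 -> on_hand[A=22 B=23 C=40 D=43 E=21] avail[A=22 B=23 C=40 D=43 E=21] open={}
Step 9: reserve R5 A 2 -> on_hand[A=22 B=23 C=40 D=43 E=21] avail[A=20 B=23 C=40 D=43 E=21] open={R5}
Final available[D] = 43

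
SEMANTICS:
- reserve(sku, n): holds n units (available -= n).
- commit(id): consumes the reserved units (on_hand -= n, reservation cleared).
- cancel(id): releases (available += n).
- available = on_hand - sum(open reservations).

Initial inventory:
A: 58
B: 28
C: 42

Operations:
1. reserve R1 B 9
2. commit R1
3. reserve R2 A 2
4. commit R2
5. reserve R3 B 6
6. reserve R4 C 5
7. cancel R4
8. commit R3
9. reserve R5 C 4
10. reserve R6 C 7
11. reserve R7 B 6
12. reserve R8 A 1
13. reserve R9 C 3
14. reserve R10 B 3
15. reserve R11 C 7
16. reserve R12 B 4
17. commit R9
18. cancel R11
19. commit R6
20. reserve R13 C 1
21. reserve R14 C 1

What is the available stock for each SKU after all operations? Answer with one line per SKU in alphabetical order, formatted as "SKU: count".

Answer: A: 55
B: 0
C: 26

Derivation:
Step 1: reserve R1 B 9 -> on_hand[A=58 B=28 C=42] avail[A=58 B=19 C=42] open={R1}
Step 2: commit R1 -> on_hand[A=58 B=19 C=42] avail[A=58 B=19 C=42] open={}
Step 3: reserve R2 A 2 -> on_hand[A=58 B=19 C=42] avail[A=56 B=19 C=42] open={R2}
Step 4: commit R2 -> on_hand[A=56 B=19 C=42] avail[A=56 B=19 C=42] open={}
Step 5: reserve R3 B 6 -> on_hand[A=56 B=19 C=42] avail[A=56 B=13 C=42] open={R3}
Step 6: reserve R4 C 5 -> on_hand[A=56 B=19 C=42] avail[A=56 B=13 C=37] open={R3,R4}
Step 7: cancel R4 -> on_hand[A=56 B=19 C=42] avail[A=56 B=13 C=42] open={R3}
Step 8: commit R3 -> on_hand[A=56 B=13 C=42] avail[A=56 B=13 C=42] open={}
Step 9: reserve R5 C 4 -> on_hand[A=56 B=13 C=42] avail[A=56 B=13 C=38] open={R5}
Step 10: reserve R6 C 7 -> on_hand[A=56 B=13 C=42] avail[A=56 B=13 C=31] open={R5,R6}
Step 11: reserve R7 B 6 -> on_hand[A=56 B=13 C=42] avail[A=56 B=7 C=31] open={R5,R6,R7}
Step 12: reserve R8 A 1 -> on_hand[A=56 B=13 C=42] avail[A=55 B=7 C=31] open={R5,R6,R7,R8}
Step 13: reserve R9 C 3 -> on_hand[A=56 B=13 C=42] avail[A=55 B=7 C=28] open={R5,R6,R7,R8,R9}
Step 14: reserve R10 B 3 -> on_hand[A=56 B=13 C=42] avail[A=55 B=4 C=28] open={R10,R5,R6,R7,R8,R9}
Step 15: reserve R11 C 7 -> on_hand[A=56 B=13 C=42] avail[A=55 B=4 C=21] open={R10,R11,R5,R6,R7,R8,R9}
Step 16: reserve R12 B 4 -> on_hand[A=56 B=13 C=42] avail[A=55 B=0 C=21] open={R10,R11,R12,R5,R6,R7,R8,R9}
Step 17: commit R9 -> on_hand[A=56 B=13 C=39] avail[A=55 B=0 C=21] open={R10,R11,R12,R5,R6,R7,R8}
Step 18: cancel R11 -> on_hand[A=56 B=13 C=39] avail[A=55 B=0 C=28] open={R10,R12,R5,R6,R7,R8}
Step 19: commit R6 -> on_hand[A=56 B=13 C=32] avail[A=55 B=0 C=28] open={R10,R12,R5,R7,R8}
Step 20: reserve R13 C 1 -> on_hand[A=56 B=13 C=32] avail[A=55 B=0 C=27] open={R10,R12,R13,R5,R7,R8}
Step 21: reserve R14 C 1 -> on_hand[A=56 B=13 C=32] avail[A=55 B=0 C=26] open={R10,R12,R13,R14,R5,R7,R8}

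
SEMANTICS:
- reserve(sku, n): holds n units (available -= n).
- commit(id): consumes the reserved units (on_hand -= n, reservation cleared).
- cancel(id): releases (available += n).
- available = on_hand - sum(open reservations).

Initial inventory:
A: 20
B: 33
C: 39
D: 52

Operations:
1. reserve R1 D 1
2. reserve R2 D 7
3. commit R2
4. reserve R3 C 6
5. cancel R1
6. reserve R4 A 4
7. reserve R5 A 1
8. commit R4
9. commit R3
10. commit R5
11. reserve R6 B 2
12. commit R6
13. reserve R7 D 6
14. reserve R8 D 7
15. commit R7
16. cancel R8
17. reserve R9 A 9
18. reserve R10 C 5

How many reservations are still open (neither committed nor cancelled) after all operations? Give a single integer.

Answer: 2

Derivation:
Step 1: reserve R1 D 1 -> on_hand[A=20 B=33 C=39 D=52] avail[A=20 B=33 C=39 D=51] open={R1}
Step 2: reserve R2 D 7 -> on_hand[A=20 B=33 C=39 D=52] avail[A=20 B=33 C=39 D=44] open={R1,R2}
Step 3: commit R2 -> on_hand[A=20 B=33 C=39 D=45] avail[A=20 B=33 C=39 D=44] open={R1}
Step 4: reserve R3 C 6 -> on_hand[A=20 B=33 C=39 D=45] avail[A=20 B=33 C=33 D=44] open={R1,R3}
Step 5: cancel R1 -> on_hand[A=20 B=33 C=39 D=45] avail[A=20 B=33 C=33 D=45] open={R3}
Step 6: reserve R4 A 4 -> on_hand[A=20 B=33 C=39 D=45] avail[A=16 B=33 C=33 D=45] open={R3,R4}
Step 7: reserve R5 A 1 -> on_hand[A=20 B=33 C=39 D=45] avail[A=15 B=33 C=33 D=45] open={R3,R4,R5}
Step 8: commit R4 -> on_hand[A=16 B=33 C=39 D=45] avail[A=15 B=33 C=33 D=45] open={R3,R5}
Step 9: commit R3 -> on_hand[A=16 B=33 C=33 D=45] avail[A=15 B=33 C=33 D=45] open={R5}
Step 10: commit R5 -> on_hand[A=15 B=33 C=33 D=45] avail[A=15 B=33 C=33 D=45] open={}
Step 11: reserve R6 B 2 -> on_hand[A=15 B=33 C=33 D=45] avail[A=15 B=31 C=33 D=45] open={R6}
Step 12: commit R6 -> on_hand[A=15 B=31 C=33 D=45] avail[A=15 B=31 C=33 D=45] open={}
Step 13: reserve R7 D 6 -> on_hand[A=15 B=31 C=33 D=45] avail[A=15 B=31 C=33 D=39] open={R7}
Step 14: reserve R8 D 7 -> on_hand[A=15 B=31 C=33 D=45] avail[A=15 B=31 C=33 D=32] open={R7,R8}
Step 15: commit R7 -> on_hand[A=15 B=31 C=33 D=39] avail[A=15 B=31 C=33 D=32] open={R8}
Step 16: cancel R8 -> on_hand[A=15 B=31 C=33 D=39] avail[A=15 B=31 C=33 D=39] open={}
Step 17: reserve R9 A 9 -> on_hand[A=15 B=31 C=33 D=39] avail[A=6 B=31 C=33 D=39] open={R9}
Step 18: reserve R10 C 5 -> on_hand[A=15 B=31 C=33 D=39] avail[A=6 B=31 C=28 D=39] open={R10,R9}
Open reservations: ['R10', 'R9'] -> 2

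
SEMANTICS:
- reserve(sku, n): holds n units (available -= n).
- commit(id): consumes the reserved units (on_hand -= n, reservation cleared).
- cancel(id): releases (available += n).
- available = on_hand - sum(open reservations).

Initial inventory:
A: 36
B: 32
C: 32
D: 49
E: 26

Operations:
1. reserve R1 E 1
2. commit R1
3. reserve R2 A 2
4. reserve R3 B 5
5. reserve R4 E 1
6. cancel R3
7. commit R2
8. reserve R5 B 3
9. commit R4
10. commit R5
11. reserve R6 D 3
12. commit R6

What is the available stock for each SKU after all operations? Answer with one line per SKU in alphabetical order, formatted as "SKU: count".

Answer: A: 34
B: 29
C: 32
D: 46
E: 24

Derivation:
Step 1: reserve R1 E 1 -> on_hand[A=36 B=32 C=32 D=49 E=26] avail[A=36 B=32 C=32 D=49 E=25] open={R1}
Step 2: commit R1 -> on_hand[A=36 B=32 C=32 D=49 E=25] avail[A=36 B=32 C=32 D=49 E=25] open={}
Step 3: reserve R2 A 2 -> on_hand[A=36 B=32 C=32 D=49 E=25] avail[A=34 B=32 C=32 D=49 E=25] open={R2}
Step 4: reserve R3 B 5 -> on_hand[A=36 B=32 C=32 D=49 E=25] avail[A=34 B=27 C=32 D=49 E=25] open={R2,R3}
Step 5: reserve R4 E 1 -> on_hand[A=36 B=32 C=32 D=49 E=25] avail[A=34 B=27 C=32 D=49 E=24] open={R2,R3,R4}
Step 6: cancel R3 -> on_hand[A=36 B=32 C=32 D=49 E=25] avail[A=34 B=32 C=32 D=49 E=24] open={R2,R4}
Step 7: commit R2 -> on_hand[A=34 B=32 C=32 D=49 E=25] avail[A=34 B=32 C=32 D=49 E=24] open={R4}
Step 8: reserve R5 B 3 -> on_hand[A=34 B=32 C=32 D=49 E=25] avail[A=34 B=29 C=32 D=49 E=24] open={R4,R5}
Step 9: commit R4 -> on_hand[A=34 B=32 C=32 D=49 E=24] avail[A=34 B=29 C=32 D=49 E=24] open={R5}
Step 10: commit R5 -> on_hand[A=34 B=29 C=32 D=49 E=24] avail[A=34 B=29 C=32 D=49 E=24] open={}
Step 11: reserve R6 D 3 -> on_hand[A=34 B=29 C=32 D=49 E=24] avail[A=34 B=29 C=32 D=46 E=24] open={R6}
Step 12: commit R6 -> on_hand[A=34 B=29 C=32 D=46 E=24] avail[A=34 B=29 C=32 D=46 E=24] open={}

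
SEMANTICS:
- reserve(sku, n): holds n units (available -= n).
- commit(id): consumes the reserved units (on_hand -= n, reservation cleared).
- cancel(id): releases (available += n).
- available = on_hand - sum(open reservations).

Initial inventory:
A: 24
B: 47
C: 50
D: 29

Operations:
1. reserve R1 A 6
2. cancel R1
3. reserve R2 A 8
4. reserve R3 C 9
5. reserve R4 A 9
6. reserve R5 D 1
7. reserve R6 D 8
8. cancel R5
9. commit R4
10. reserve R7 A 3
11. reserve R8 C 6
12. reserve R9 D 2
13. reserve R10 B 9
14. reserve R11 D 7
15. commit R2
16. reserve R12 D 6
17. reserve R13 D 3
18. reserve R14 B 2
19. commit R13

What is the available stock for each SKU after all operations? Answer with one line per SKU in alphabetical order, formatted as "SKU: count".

Step 1: reserve R1 A 6 -> on_hand[A=24 B=47 C=50 D=29] avail[A=18 B=47 C=50 D=29] open={R1}
Step 2: cancel R1 -> on_hand[A=24 B=47 C=50 D=29] avail[A=24 B=47 C=50 D=29] open={}
Step 3: reserve R2 A 8 -> on_hand[A=24 B=47 C=50 D=29] avail[A=16 B=47 C=50 D=29] open={R2}
Step 4: reserve R3 C 9 -> on_hand[A=24 B=47 C=50 D=29] avail[A=16 B=47 C=41 D=29] open={R2,R3}
Step 5: reserve R4 A 9 -> on_hand[A=24 B=47 C=50 D=29] avail[A=7 B=47 C=41 D=29] open={R2,R3,R4}
Step 6: reserve R5 D 1 -> on_hand[A=24 B=47 C=50 D=29] avail[A=7 B=47 C=41 D=28] open={R2,R3,R4,R5}
Step 7: reserve R6 D 8 -> on_hand[A=24 B=47 C=50 D=29] avail[A=7 B=47 C=41 D=20] open={R2,R3,R4,R5,R6}
Step 8: cancel R5 -> on_hand[A=24 B=47 C=50 D=29] avail[A=7 B=47 C=41 D=21] open={R2,R3,R4,R6}
Step 9: commit R4 -> on_hand[A=15 B=47 C=50 D=29] avail[A=7 B=47 C=41 D=21] open={R2,R3,R6}
Step 10: reserve R7 A 3 -> on_hand[A=15 B=47 C=50 D=29] avail[A=4 B=47 C=41 D=21] open={R2,R3,R6,R7}
Step 11: reserve R8 C 6 -> on_hand[A=15 B=47 C=50 D=29] avail[A=4 B=47 C=35 D=21] open={R2,R3,R6,R7,R8}
Step 12: reserve R9 D 2 -> on_hand[A=15 B=47 C=50 D=29] avail[A=4 B=47 C=35 D=19] open={R2,R3,R6,R7,R8,R9}
Step 13: reserve R10 B 9 -> on_hand[A=15 B=47 C=50 D=29] avail[A=4 B=38 C=35 D=19] open={R10,R2,R3,R6,R7,R8,R9}
Step 14: reserve R11 D 7 -> on_hand[A=15 B=47 C=50 D=29] avail[A=4 B=38 C=35 D=12] open={R10,R11,R2,R3,R6,R7,R8,R9}
Step 15: commit R2 -> on_hand[A=7 B=47 C=50 D=29] avail[A=4 B=38 C=35 D=12] open={R10,R11,R3,R6,R7,R8,R9}
Step 16: reserve R12 D 6 -> on_hand[A=7 B=47 C=50 D=29] avail[A=4 B=38 C=35 D=6] open={R10,R11,R12,R3,R6,R7,R8,R9}
Step 17: reserve R13 D 3 -> on_hand[A=7 B=47 C=50 D=29] avail[A=4 B=38 C=35 D=3] open={R10,R11,R12,R13,R3,R6,R7,R8,R9}
Step 18: reserve R14 B 2 -> on_hand[A=7 B=47 C=50 D=29] avail[A=4 B=36 C=35 D=3] open={R10,R11,R12,R13,R14,R3,R6,R7,R8,R9}
Step 19: commit R13 -> on_hand[A=7 B=47 C=50 D=26] avail[A=4 B=36 C=35 D=3] open={R10,R11,R12,R14,R3,R6,R7,R8,R9}

Answer: A: 4
B: 36
C: 35
D: 3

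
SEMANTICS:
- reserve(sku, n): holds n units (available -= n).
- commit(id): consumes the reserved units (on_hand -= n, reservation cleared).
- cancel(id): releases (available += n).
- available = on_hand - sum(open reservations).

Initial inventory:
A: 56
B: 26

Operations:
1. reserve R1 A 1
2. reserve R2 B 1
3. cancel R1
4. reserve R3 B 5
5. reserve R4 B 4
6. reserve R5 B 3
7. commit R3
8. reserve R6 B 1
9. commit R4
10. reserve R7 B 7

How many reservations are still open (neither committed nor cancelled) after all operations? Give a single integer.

Answer: 4

Derivation:
Step 1: reserve R1 A 1 -> on_hand[A=56 B=26] avail[A=55 B=26] open={R1}
Step 2: reserve R2 B 1 -> on_hand[A=56 B=26] avail[A=55 B=25] open={R1,R2}
Step 3: cancel R1 -> on_hand[A=56 B=26] avail[A=56 B=25] open={R2}
Step 4: reserve R3 B 5 -> on_hand[A=56 B=26] avail[A=56 B=20] open={R2,R3}
Step 5: reserve R4 B 4 -> on_hand[A=56 B=26] avail[A=56 B=16] open={R2,R3,R4}
Step 6: reserve R5 B 3 -> on_hand[A=56 B=26] avail[A=56 B=13] open={R2,R3,R4,R5}
Step 7: commit R3 -> on_hand[A=56 B=21] avail[A=56 B=13] open={R2,R4,R5}
Step 8: reserve R6 B 1 -> on_hand[A=56 B=21] avail[A=56 B=12] open={R2,R4,R5,R6}
Step 9: commit R4 -> on_hand[A=56 B=17] avail[A=56 B=12] open={R2,R5,R6}
Step 10: reserve R7 B 7 -> on_hand[A=56 B=17] avail[A=56 B=5] open={R2,R5,R6,R7}
Open reservations: ['R2', 'R5', 'R6', 'R7'] -> 4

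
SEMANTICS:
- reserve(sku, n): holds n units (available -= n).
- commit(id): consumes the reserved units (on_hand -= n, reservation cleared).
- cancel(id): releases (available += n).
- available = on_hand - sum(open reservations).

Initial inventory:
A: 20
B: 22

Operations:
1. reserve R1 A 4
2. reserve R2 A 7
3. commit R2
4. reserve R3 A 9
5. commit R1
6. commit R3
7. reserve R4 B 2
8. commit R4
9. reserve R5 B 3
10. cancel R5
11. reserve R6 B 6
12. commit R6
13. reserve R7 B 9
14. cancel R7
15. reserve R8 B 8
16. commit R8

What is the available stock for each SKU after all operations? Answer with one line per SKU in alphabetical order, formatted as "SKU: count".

Step 1: reserve R1 A 4 -> on_hand[A=20 B=22] avail[A=16 B=22] open={R1}
Step 2: reserve R2 A 7 -> on_hand[A=20 B=22] avail[A=9 B=22] open={R1,R2}
Step 3: commit R2 -> on_hand[A=13 B=22] avail[A=9 B=22] open={R1}
Step 4: reserve R3 A 9 -> on_hand[A=13 B=22] avail[A=0 B=22] open={R1,R3}
Step 5: commit R1 -> on_hand[A=9 B=22] avail[A=0 B=22] open={R3}
Step 6: commit R3 -> on_hand[A=0 B=22] avail[A=0 B=22] open={}
Step 7: reserve R4 B 2 -> on_hand[A=0 B=22] avail[A=0 B=20] open={R4}
Step 8: commit R4 -> on_hand[A=0 B=20] avail[A=0 B=20] open={}
Step 9: reserve R5 B 3 -> on_hand[A=0 B=20] avail[A=0 B=17] open={R5}
Step 10: cancel R5 -> on_hand[A=0 B=20] avail[A=0 B=20] open={}
Step 11: reserve R6 B 6 -> on_hand[A=0 B=20] avail[A=0 B=14] open={R6}
Step 12: commit R6 -> on_hand[A=0 B=14] avail[A=0 B=14] open={}
Step 13: reserve R7 B 9 -> on_hand[A=0 B=14] avail[A=0 B=5] open={R7}
Step 14: cancel R7 -> on_hand[A=0 B=14] avail[A=0 B=14] open={}
Step 15: reserve R8 B 8 -> on_hand[A=0 B=14] avail[A=0 B=6] open={R8}
Step 16: commit R8 -> on_hand[A=0 B=6] avail[A=0 B=6] open={}

Answer: A: 0
B: 6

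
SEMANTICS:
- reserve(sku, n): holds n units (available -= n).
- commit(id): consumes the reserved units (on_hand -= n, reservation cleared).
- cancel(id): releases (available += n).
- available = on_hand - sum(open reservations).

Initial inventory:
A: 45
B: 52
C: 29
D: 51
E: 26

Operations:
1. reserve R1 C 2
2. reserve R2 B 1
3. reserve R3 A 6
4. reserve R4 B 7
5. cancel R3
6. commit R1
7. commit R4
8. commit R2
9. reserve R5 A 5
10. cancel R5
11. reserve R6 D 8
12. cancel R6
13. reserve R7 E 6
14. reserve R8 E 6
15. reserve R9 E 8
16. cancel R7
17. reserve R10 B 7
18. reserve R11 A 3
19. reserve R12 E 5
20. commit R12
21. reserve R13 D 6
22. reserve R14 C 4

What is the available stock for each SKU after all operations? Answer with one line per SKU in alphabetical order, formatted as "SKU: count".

Answer: A: 42
B: 37
C: 23
D: 45
E: 7

Derivation:
Step 1: reserve R1 C 2 -> on_hand[A=45 B=52 C=29 D=51 E=26] avail[A=45 B=52 C=27 D=51 E=26] open={R1}
Step 2: reserve R2 B 1 -> on_hand[A=45 B=52 C=29 D=51 E=26] avail[A=45 B=51 C=27 D=51 E=26] open={R1,R2}
Step 3: reserve R3 A 6 -> on_hand[A=45 B=52 C=29 D=51 E=26] avail[A=39 B=51 C=27 D=51 E=26] open={R1,R2,R3}
Step 4: reserve R4 B 7 -> on_hand[A=45 B=52 C=29 D=51 E=26] avail[A=39 B=44 C=27 D=51 E=26] open={R1,R2,R3,R4}
Step 5: cancel R3 -> on_hand[A=45 B=52 C=29 D=51 E=26] avail[A=45 B=44 C=27 D=51 E=26] open={R1,R2,R4}
Step 6: commit R1 -> on_hand[A=45 B=52 C=27 D=51 E=26] avail[A=45 B=44 C=27 D=51 E=26] open={R2,R4}
Step 7: commit R4 -> on_hand[A=45 B=45 C=27 D=51 E=26] avail[A=45 B=44 C=27 D=51 E=26] open={R2}
Step 8: commit R2 -> on_hand[A=45 B=44 C=27 D=51 E=26] avail[A=45 B=44 C=27 D=51 E=26] open={}
Step 9: reserve R5 A 5 -> on_hand[A=45 B=44 C=27 D=51 E=26] avail[A=40 B=44 C=27 D=51 E=26] open={R5}
Step 10: cancel R5 -> on_hand[A=45 B=44 C=27 D=51 E=26] avail[A=45 B=44 C=27 D=51 E=26] open={}
Step 11: reserve R6 D 8 -> on_hand[A=45 B=44 C=27 D=51 E=26] avail[A=45 B=44 C=27 D=43 E=26] open={R6}
Step 12: cancel R6 -> on_hand[A=45 B=44 C=27 D=51 E=26] avail[A=45 B=44 C=27 D=51 E=26] open={}
Step 13: reserve R7 E 6 -> on_hand[A=45 B=44 C=27 D=51 E=26] avail[A=45 B=44 C=27 D=51 E=20] open={R7}
Step 14: reserve R8 E 6 -> on_hand[A=45 B=44 C=27 D=51 E=26] avail[A=45 B=44 C=27 D=51 E=14] open={R7,R8}
Step 15: reserve R9 E 8 -> on_hand[A=45 B=44 C=27 D=51 E=26] avail[A=45 B=44 C=27 D=51 E=6] open={R7,R8,R9}
Step 16: cancel R7 -> on_hand[A=45 B=44 C=27 D=51 E=26] avail[A=45 B=44 C=27 D=51 E=12] open={R8,R9}
Step 17: reserve R10 B 7 -> on_hand[A=45 B=44 C=27 D=51 E=26] avail[A=45 B=37 C=27 D=51 E=12] open={R10,R8,R9}
Step 18: reserve R11 A 3 -> on_hand[A=45 B=44 C=27 D=51 E=26] avail[A=42 B=37 C=27 D=51 E=12] open={R10,R11,R8,R9}
Step 19: reserve R12 E 5 -> on_hand[A=45 B=44 C=27 D=51 E=26] avail[A=42 B=37 C=27 D=51 E=7] open={R10,R11,R12,R8,R9}
Step 20: commit R12 -> on_hand[A=45 B=44 C=27 D=51 E=21] avail[A=42 B=37 C=27 D=51 E=7] open={R10,R11,R8,R9}
Step 21: reserve R13 D 6 -> on_hand[A=45 B=44 C=27 D=51 E=21] avail[A=42 B=37 C=27 D=45 E=7] open={R10,R11,R13,R8,R9}
Step 22: reserve R14 C 4 -> on_hand[A=45 B=44 C=27 D=51 E=21] avail[A=42 B=37 C=23 D=45 E=7] open={R10,R11,R13,R14,R8,R9}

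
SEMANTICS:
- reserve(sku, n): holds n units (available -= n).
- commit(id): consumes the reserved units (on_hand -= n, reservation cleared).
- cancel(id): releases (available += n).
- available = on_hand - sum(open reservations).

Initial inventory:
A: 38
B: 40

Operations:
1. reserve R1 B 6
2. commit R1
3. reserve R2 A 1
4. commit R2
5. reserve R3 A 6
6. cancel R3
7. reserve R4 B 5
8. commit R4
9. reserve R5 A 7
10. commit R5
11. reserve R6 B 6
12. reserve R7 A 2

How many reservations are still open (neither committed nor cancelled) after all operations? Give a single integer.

Answer: 2

Derivation:
Step 1: reserve R1 B 6 -> on_hand[A=38 B=40] avail[A=38 B=34] open={R1}
Step 2: commit R1 -> on_hand[A=38 B=34] avail[A=38 B=34] open={}
Step 3: reserve R2 A 1 -> on_hand[A=38 B=34] avail[A=37 B=34] open={R2}
Step 4: commit R2 -> on_hand[A=37 B=34] avail[A=37 B=34] open={}
Step 5: reserve R3 A 6 -> on_hand[A=37 B=34] avail[A=31 B=34] open={R3}
Step 6: cancel R3 -> on_hand[A=37 B=34] avail[A=37 B=34] open={}
Step 7: reserve R4 B 5 -> on_hand[A=37 B=34] avail[A=37 B=29] open={R4}
Step 8: commit R4 -> on_hand[A=37 B=29] avail[A=37 B=29] open={}
Step 9: reserve R5 A 7 -> on_hand[A=37 B=29] avail[A=30 B=29] open={R5}
Step 10: commit R5 -> on_hand[A=30 B=29] avail[A=30 B=29] open={}
Step 11: reserve R6 B 6 -> on_hand[A=30 B=29] avail[A=30 B=23] open={R6}
Step 12: reserve R7 A 2 -> on_hand[A=30 B=29] avail[A=28 B=23] open={R6,R7}
Open reservations: ['R6', 'R7'] -> 2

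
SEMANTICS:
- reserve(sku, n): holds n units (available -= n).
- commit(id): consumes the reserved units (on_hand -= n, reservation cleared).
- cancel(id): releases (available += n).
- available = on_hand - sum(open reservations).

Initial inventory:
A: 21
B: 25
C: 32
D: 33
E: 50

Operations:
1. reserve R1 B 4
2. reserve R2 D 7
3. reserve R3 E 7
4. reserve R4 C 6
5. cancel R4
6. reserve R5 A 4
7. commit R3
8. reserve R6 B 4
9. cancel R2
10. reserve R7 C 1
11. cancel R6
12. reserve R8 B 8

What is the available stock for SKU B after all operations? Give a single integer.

Answer: 13

Derivation:
Step 1: reserve R1 B 4 -> on_hand[A=21 B=25 C=32 D=33 E=50] avail[A=21 B=21 C=32 D=33 E=50] open={R1}
Step 2: reserve R2 D 7 -> on_hand[A=21 B=25 C=32 D=33 E=50] avail[A=21 B=21 C=32 D=26 E=50] open={R1,R2}
Step 3: reserve R3 E 7 -> on_hand[A=21 B=25 C=32 D=33 E=50] avail[A=21 B=21 C=32 D=26 E=43] open={R1,R2,R3}
Step 4: reserve R4 C 6 -> on_hand[A=21 B=25 C=32 D=33 E=50] avail[A=21 B=21 C=26 D=26 E=43] open={R1,R2,R3,R4}
Step 5: cancel R4 -> on_hand[A=21 B=25 C=32 D=33 E=50] avail[A=21 B=21 C=32 D=26 E=43] open={R1,R2,R3}
Step 6: reserve R5 A 4 -> on_hand[A=21 B=25 C=32 D=33 E=50] avail[A=17 B=21 C=32 D=26 E=43] open={R1,R2,R3,R5}
Step 7: commit R3 -> on_hand[A=21 B=25 C=32 D=33 E=43] avail[A=17 B=21 C=32 D=26 E=43] open={R1,R2,R5}
Step 8: reserve R6 B 4 -> on_hand[A=21 B=25 C=32 D=33 E=43] avail[A=17 B=17 C=32 D=26 E=43] open={R1,R2,R5,R6}
Step 9: cancel R2 -> on_hand[A=21 B=25 C=32 D=33 E=43] avail[A=17 B=17 C=32 D=33 E=43] open={R1,R5,R6}
Step 10: reserve R7 C 1 -> on_hand[A=21 B=25 C=32 D=33 E=43] avail[A=17 B=17 C=31 D=33 E=43] open={R1,R5,R6,R7}
Step 11: cancel R6 -> on_hand[A=21 B=25 C=32 D=33 E=43] avail[A=17 B=21 C=31 D=33 E=43] open={R1,R5,R7}
Step 12: reserve R8 B 8 -> on_hand[A=21 B=25 C=32 D=33 E=43] avail[A=17 B=13 C=31 D=33 E=43] open={R1,R5,R7,R8}
Final available[B] = 13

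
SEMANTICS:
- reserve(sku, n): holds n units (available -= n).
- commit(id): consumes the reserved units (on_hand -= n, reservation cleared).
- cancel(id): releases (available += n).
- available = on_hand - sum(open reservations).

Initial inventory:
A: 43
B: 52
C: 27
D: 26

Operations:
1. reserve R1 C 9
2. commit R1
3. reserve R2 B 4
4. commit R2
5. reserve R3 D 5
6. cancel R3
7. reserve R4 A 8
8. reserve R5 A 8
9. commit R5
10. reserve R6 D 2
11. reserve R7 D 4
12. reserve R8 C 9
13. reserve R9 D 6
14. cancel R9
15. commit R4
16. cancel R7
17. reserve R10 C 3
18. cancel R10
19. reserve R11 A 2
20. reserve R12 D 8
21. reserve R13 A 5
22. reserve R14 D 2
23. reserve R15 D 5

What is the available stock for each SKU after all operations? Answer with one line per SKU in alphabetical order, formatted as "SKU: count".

Step 1: reserve R1 C 9 -> on_hand[A=43 B=52 C=27 D=26] avail[A=43 B=52 C=18 D=26] open={R1}
Step 2: commit R1 -> on_hand[A=43 B=52 C=18 D=26] avail[A=43 B=52 C=18 D=26] open={}
Step 3: reserve R2 B 4 -> on_hand[A=43 B=52 C=18 D=26] avail[A=43 B=48 C=18 D=26] open={R2}
Step 4: commit R2 -> on_hand[A=43 B=48 C=18 D=26] avail[A=43 B=48 C=18 D=26] open={}
Step 5: reserve R3 D 5 -> on_hand[A=43 B=48 C=18 D=26] avail[A=43 B=48 C=18 D=21] open={R3}
Step 6: cancel R3 -> on_hand[A=43 B=48 C=18 D=26] avail[A=43 B=48 C=18 D=26] open={}
Step 7: reserve R4 A 8 -> on_hand[A=43 B=48 C=18 D=26] avail[A=35 B=48 C=18 D=26] open={R4}
Step 8: reserve R5 A 8 -> on_hand[A=43 B=48 C=18 D=26] avail[A=27 B=48 C=18 D=26] open={R4,R5}
Step 9: commit R5 -> on_hand[A=35 B=48 C=18 D=26] avail[A=27 B=48 C=18 D=26] open={R4}
Step 10: reserve R6 D 2 -> on_hand[A=35 B=48 C=18 D=26] avail[A=27 B=48 C=18 D=24] open={R4,R6}
Step 11: reserve R7 D 4 -> on_hand[A=35 B=48 C=18 D=26] avail[A=27 B=48 C=18 D=20] open={R4,R6,R7}
Step 12: reserve R8 C 9 -> on_hand[A=35 B=48 C=18 D=26] avail[A=27 B=48 C=9 D=20] open={R4,R6,R7,R8}
Step 13: reserve R9 D 6 -> on_hand[A=35 B=48 C=18 D=26] avail[A=27 B=48 C=9 D=14] open={R4,R6,R7,R8,R9}
Step 14: cancel R9 -> on_hand[A=35 B=48 C=18 D=26] avail[A=27 B=48 C=9 D=20] open={R4,R6,R7,R8}
Step 15: commit R4 -> on_hand[A=27 B=48 C=18 D=26] avail[A=27 B=48 C=9 D=20] open={R6,R7,R8}
Step 16: cancel R7 -> on_hand[A=27 B=48 C=18 D=26] avail[A=27 B=48 C=9 D=24] open={R6,R8}
Step 17: reserve R10 C 3 -> on_hand[A=27 B=48 C=18 D=26] avail[A=27 B=48 C=6 D=24] open={R10,R6,R8}
Step 18: cancel R10 -> on_hand[A=27 B=48 C=18 D=26] avail[A=27 B=48 C=9 D=24] open={R6,R8}
Step 19: reserve R11 A 2 -> on_hand[A=27 B=48 C=18 D=26] avail[A=25 B=48 C=9 D=24] open={R11,R6,R8}
Step 20: reserve R12 D 8 -> on_hand[A=27 B=48 C=18 D=26] avail[A=25 B=48 C=9 D=16] open={R11,R12,R6,R8}
Step 21: reserve R13 A 5 -> on_hand[A=27 B=48 C=18 D=26] avail[A=20 B=48 C=9 D=16] open={R11,R12,R13,R6,R8}
Step 22: reserve R14 D 2 -> on_hand[A=27 B=48 C=18 D=26] avail[A=20 B=48 C=9 D=14] open={R11,R12,R13,R14,R6,R8}
Step 23: reserve R15 D 5 -> on_hand[A=27 B=48 C=18 D=26] avail[A=20 B=48 C=9 D=9] open={R11,R12,R13,R14,R15,R6,R8}

Answer: A: 20
B: 48
C: 9
D: 9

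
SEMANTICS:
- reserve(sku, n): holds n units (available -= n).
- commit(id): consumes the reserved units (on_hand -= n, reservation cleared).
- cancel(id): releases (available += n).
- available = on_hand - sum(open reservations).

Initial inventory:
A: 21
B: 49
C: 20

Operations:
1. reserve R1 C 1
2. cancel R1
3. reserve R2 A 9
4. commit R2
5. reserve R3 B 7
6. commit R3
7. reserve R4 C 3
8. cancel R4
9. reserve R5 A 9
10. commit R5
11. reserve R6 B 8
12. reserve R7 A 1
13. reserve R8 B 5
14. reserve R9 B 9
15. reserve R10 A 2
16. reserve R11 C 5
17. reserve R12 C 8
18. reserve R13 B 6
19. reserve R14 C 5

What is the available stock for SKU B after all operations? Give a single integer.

Answer: 14

Derivation:
Step 1: reserve R1 C 1 -> on_hand[A=21 B=49 C=20] avail[A=21 B=49 C=19] open={R1}
Step 2: cancel R1 -> on_hand[A=21 B=49 C=20] avail[A=21 B=49 C=20] open={}
Step 3: reserve R2 A 9 -> on_hand[A=21 B=49 C=20] avail[A=12 B=49 C=20] open={R2}
Step 4: commit R2 -> on_hand[A=12 B=49 C=20] avail[A=12 B=49 C=20] open={}
Step 5: reserve R3 B 7 -> on_hand[A=12 B=49 C=20] avail[A=12 B=42 C=20] open={R3}
Step 6: commit R3 -> on_hand[A=12 B=42 C=20] avail[A=12 B=42 C=20] open={}
Step 7: reserve R4 C 3 -> on_hand[A=12 B=42 C=20] avail[A=12 B=42 C=17] open={R4}
Step 8: cancel R4 -> on_hand[A=12 B=42 C=20] avail[A=12 B=42 C=20] open={}
Step 9: reserve R5 A 9 -> on_hand[A=12 B=42 C=20] avail[A=3 B=42 C=20] open={R5}
Step 10: commit R5 -> on_hand[A=3 B=42 C=20] avail[A=3 B=42 C=20] open={}
Step 11: reserve R6 B 8 -> on_hand[A=3 B=42 C=20] avail[A=3 B=34 C=20] open={R6}
Step 12: reserve R7 A 1 -> on_hand[A=3 B=42 C=20] avail[A=2 B=34 C=20] open={R6,R7}
Step 13: reserve R8 B 5 -> on_hand[A=3 B=42 C=20] avail[A=2 B=29 C=20] open={R6,R7,R8}
Step 14: reserve R9 B 9 -> on_hand[A=3 B=42 C=20] avail[A=2 B=20 C=20] open={R6,R7,R8,R9}
Step 15: reserve R10 A 2 -> on_hand[A=3 B=42 C=20] avail[A=0 B=20 C=20] open={R10,R6,R7,R8,R9}
Step 16: reserve R11 C 5 -> on_hand[A=3 B=42 C=20] avail[A=0 B=20 C=15] open={R10,R11,R6,R7,R8,R9}
Step 17: reserve R12 C 8 -> on_hand[A=3 B=42 C=20] avail[A=0 B=20 C=7] open={R10,R11,R12,R6,R7,R8,R9}
Step 18: reserve R13 B 6 -> on_hand[A=3 B=42 C=20] avail[A=0 B=14 C=7] open={R10,R11,R12,R13,R6,R7,R8,R9}
Step 19: reserve R14 C 5 -> on_hand[A=3 B=42 C=20] avail[A=0 B=14 C=2] open={R10,R11,R12,R13,R14,R6,R7,R8,R9}
Final available[B] = 14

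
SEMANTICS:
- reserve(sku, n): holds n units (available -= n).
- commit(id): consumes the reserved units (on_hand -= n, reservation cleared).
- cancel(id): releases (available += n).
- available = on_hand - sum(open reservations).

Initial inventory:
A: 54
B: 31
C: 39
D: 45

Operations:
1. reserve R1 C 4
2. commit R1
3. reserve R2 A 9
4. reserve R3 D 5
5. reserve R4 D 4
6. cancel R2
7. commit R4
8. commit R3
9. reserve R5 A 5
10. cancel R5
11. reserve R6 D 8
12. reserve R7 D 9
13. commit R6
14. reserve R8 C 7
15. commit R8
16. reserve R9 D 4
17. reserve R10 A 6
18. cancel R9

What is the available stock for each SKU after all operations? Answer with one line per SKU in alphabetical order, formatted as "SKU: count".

Answer: A: 48
B: 31
C: 28
D: 19

Derivation:
Step 1: reserve R1 C 4 -> on_hand[A=54 B=31 C=39 D=45] avail[A=54 B=31 C=35 D=45] open={R1}
Step 2: commit R1 -> on_hand[A=54 B=31 C=35 D=45] avail[A=54 B=31 C=35 D=45] open={}
Step 3: reserve R2 A 9 -> on_hand[A=54 B=31 C=35 D=45] avail[A=45 B=31 C=35 D=45] open={R2}
Step 4: reserve R3 D 5 -> on_hand[A=54 B=31 C=35 D=45] avail[A=45 B=31 C=35 D=40] open={R2,R3}
Step 5: reserve R4 D 4 -> on_hand[A=54 B=31 C=35 D=45] avail[A=45 B=31 C=35 D=36] open={R2,R3,R4}
Step 6: cancel R2 -> on_hand[A=54 B=31 C=35 D=45] avail[A=54 B=31 C=35 D=36] open={R3,R4}
Step 7: commit R4 -> on_hand[A=54 B=31 C=35 D=41] avail[A=54 B=31 C=35 D=36] open={R3}
Step 8: commit R3 -> on_hand[A=54 B=31 C=35 D=36] avail[A=54 B=31 C=35 D=36] open={}
Step 9: reserve R5 A 5 -> on_hand[A=54 B=31 C=35 D=36] avail[A=49 B=31 C=35 D=36] open={R5}
Step 10: cancel R5 -> on_hand[A=54 B=31 C=35 D=36] avail[A=54 B=31 C=35 D=36] open={}
Step 11: reserve R6 D 8 -> on_hand[A=54 B=31 C=35 D=36] avail[A=54 B=31 C=35 D=28] open={R6}
Step 12: reserve R7 D 9 -> on_hand[A=54 B=31 C=35 D=36] avail[A=54 B=31 C=35 D=19] open={R6,R7}
Step 13: commit R6 -> on_hand[A=54 B=31 C=35 D=28] avail[A=54 B=31 C=35 D=19] open={R7}
Step 14: reserve R8 C 7 -> on_hand[A=54 B=31 C=35 D=28] avail[A=54 B=31 C=28 D=19] open={R7,R8}
Step 15: commit R8 -> on_hand[A=54 B=31 C=28 D=28] avail[A=54 B=31 C=28 D=19] open={R7}
Step 16: reserve R9 D 4 -> on_hand[A=54 B=31 C=28 D=28] avail[A=54 B=31 C=28 D=15] open={R7,R9}
Step 17: reserve R10 A 6 -> on_hand[A=54 B=31 C=28 D=28] avail[A=48 B=31 C=28 D=15] open={R10,R7,R9}
Step 18: cancel R9 -> on_hand[A=54 B=31 C=28 D=28] avail[A=48 B=31 C=28 D=19] open={R10,R7}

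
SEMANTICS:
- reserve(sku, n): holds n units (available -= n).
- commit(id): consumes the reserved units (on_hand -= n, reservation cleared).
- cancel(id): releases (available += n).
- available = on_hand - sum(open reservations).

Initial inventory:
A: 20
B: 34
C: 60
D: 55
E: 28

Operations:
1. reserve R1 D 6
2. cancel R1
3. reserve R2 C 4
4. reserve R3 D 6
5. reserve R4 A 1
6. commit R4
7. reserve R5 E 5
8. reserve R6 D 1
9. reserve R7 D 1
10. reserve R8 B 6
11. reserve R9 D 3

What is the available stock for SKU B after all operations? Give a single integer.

Step 1: reserve R1 D 6 -> on_hand[A=20 B=34 C=60 D=55 E=28] avail[A=20 B=34 C=60 D=49 E=28] open={R1}
Step 2: cancel R1 -> on_hand[A=20 B=34 C=60 D=55 E=28] avail[A=20 B=34 C=60 D=55 E=28] open={}
Step 3: reserve R2 C 4 -> on_hand[A=20 B=34 C=60 D=55 E=28] avail[A=20 B=34 C=56 D=55 E=28] open={R2}
Step 4: reserve R3 D 6 -> on_hand[A=20 B=34 C=60 D=55 E=28] avail[A=20 B=34 C=56 D=49 E=28] open={R2,R3}
Step 5: reserve R4 A 1 -> on_hand[A=20 B=34 C=60 D=55 E=28] avail[A=19 B=34 C=56 D=49 E=28] open={R2,R3,R4}
Step 6: commit R4 -> on_hand[A=19 B=34 C=60 D=55 E=28] avail[A=19 B=34 C=56 D=49 E=28] open={R2,R3}
Step 7: reserve R5 E 5 -> on_hand[A=19 B=34 C=60 D=55 E=28] avail[A=19 B=34 C=56 D=49 E=23] open={R2,R3,R5}
Step 8: reserve R6 D 1 -> on_hand[A=19 B=34 C=60 D=55 E=28] avail[A=19 B=34 C=56 D=48 E=23] open={R2,R3,R5,R6}
Step 9: reserve R7 D 1 -> on_hand[A=19 B=34 C=60 D=55 E=28] avail[A=19 B=34 C=56 D=47 E=23] open={R2,R3,R5,R6,R7}
Step 10: reserve R8 B 6 -> on_hand[A=19 B=34 C=60 D=55 E=28] avail[A=19 B=28 C=56 D=47 E=23] open={R2,R3,R5,R6,R7,R8}
Step 11: reserve R9 D 3 -> on_hand[A=19 B=34 C=60 D=55 E=28] avail[A=19 B=28 C=56 D=44 E=23] open={R2,R3,R5,R6,R7,R8,R9}
Final available[B] = 28

Answer: 28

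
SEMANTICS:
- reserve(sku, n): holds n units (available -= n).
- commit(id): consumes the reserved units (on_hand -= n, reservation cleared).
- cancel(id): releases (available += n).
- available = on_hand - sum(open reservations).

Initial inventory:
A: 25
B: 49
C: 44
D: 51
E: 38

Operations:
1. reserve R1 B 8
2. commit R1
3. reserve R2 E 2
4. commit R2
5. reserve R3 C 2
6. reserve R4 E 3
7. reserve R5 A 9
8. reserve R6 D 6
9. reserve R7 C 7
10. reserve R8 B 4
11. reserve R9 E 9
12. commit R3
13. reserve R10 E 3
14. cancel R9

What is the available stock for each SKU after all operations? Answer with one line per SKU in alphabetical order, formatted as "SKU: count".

Answer: A: 16
B: 37
C: 35
D: 45
E: 30

Derivation:
Step 1: reserve R1 B 8 -> on_hand[A=25 B=49 C=44 D=51 E=38] avail[A=25 B=41 C=44 D=51 E=38] open={R1}
Step 2: commit R1 -> on_hand[A=25 B=41 C=44 D=51 E=38] avail[A=25 B=41 C=44 D=51 E=38] open={}
Step 3: reserve R2 E 2 -> on_hand[A=25 B=41 C=44 D=51 E=38] avail[A=25 B=41 C=44 D=51 E=36] open={R2}
Step 4: commit R2 -> on_hand[A=25 B=41 C=44 D=51 E=36] avail[A=25 B=41 C=44 D=51 E=36] open={}
Step 5: reserve R3 C 2 -> on_hand[A=25 B=41 C=44 D=51 E=36] avail[A=25 B=41 C=42 D=51 E=36] open={R3}
Step 6: reserve R4 E 3 -> on_hand[A=25 B=41 C=44 D=51 E=36] avail[A=25 B=41 C=42 D=51 E=33] open={R3,R4}
Step 7: reserve R5 A 9 -> on_hand[A=25 B=41 C=44 D=51 E=36] avail[A=16 B=41 C=42 D=51 E=33] open={R3,R4,R5}
Step 8: reserve R6 D 6 -> on_hand[A=25 B=41 C=44 D=51 E=36] avail[A=16 B=41 C=42 D=45 E=33] open={R3,R4,R5,R6}
Step 9: reserve R7 C 7 -> on_hand[A=25 B=41 C=44 D=51 E=36] avail[A=16 B=41 C=35 D=45 E=33] open={R3,R4,R5,R6,R7}
Step 10: reserve R8 B 4 -> on_hand[A=25 B=41 C=44 D=51 E=36] avail[A=16 B=37 C=35 D=45 E=33] open={R3,R4,R5,R6,R7,R8}
Step 11: reserve R9 E 9 -> on_hand[A=25 B=41 C=44 D=51 E=36] avail[A=16 B=37 C=35 D=45 E=24] open={R3,R4,R5,R6,R7,R8,R9}
Step 12: commit R3 -> on_hand[A=25 B=41 C=42 D=51 E=36] avail[A=16 B=37 C=35 D=45 E=24] open={R4,R5,R6,R7,R8,R9}
Step 13: reserve R10 E 3 -> on_hand[A=25 B=41 C=42 D=51 E=36] avail[A=16 B=37 C=35 D=45 E=21] open={R10,R4,R5,R6,R7,R8,R9}
Step 14: cancel R9 -> on_hand[A=25 B=41 C=42 D=51 E=36] avail[A=16 B=37 C=35 D=45 E=30] open={R10,R4,R5,R6,R7,R8}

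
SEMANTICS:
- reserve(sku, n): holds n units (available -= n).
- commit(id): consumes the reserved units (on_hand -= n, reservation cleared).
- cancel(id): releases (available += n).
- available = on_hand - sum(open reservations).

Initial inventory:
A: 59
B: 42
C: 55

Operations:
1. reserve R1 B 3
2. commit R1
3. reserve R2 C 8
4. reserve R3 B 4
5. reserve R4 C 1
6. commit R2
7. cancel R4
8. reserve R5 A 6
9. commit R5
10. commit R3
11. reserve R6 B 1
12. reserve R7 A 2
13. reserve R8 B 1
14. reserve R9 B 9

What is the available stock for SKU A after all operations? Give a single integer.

Step 1: reserve R1 B 3 -> on_hand[A=59 B=42 C=55] avail[A=59 B=39 C=55] open={R1}
Step 2: commit R1 -> on_hand[A=59 B=39 C=55] avail[A=59 B=39 C=55] open={}
Step 3: reserve R2 C 8 -> on_hand[A=59 B=39 C=55] avail[A=59 B=39 C=47] open={R2}
Step 4: reserve R3 B 4 -> on_hand[A=59 B=39 C=55] avail[A=59 B=35 C=47] open={R2,R3}
Step 5: reserve R4 C 1 -> on_hand[A=59 B=39 C=55] avail[A=59 B=35 C=46] open={R2,R3,R4}
Step 6: commit R2 -> on_hand[A=59 B=39 C=47] avail[A=59 B=35 C=46] open={R3,R4}
Step 7: cancel R4 -> on_hand[A=59 B=39 C=47] avail[A=59 B=35 C=47] open={R3}
Step 8: reserve R5 A 6 -> on_hand[A=59 B=39 C=47] avail[A=53 B=35 C=47] open={R3,R5}
Step 9: commit R5 -> on_hand[A=53 B=39 C=47] avail[A=53 B=35 C=47] open={R3}
Step 10: commit R3 -> on_hand[A=53 B=35 C=47] avail[A=53 B=35 C=47] open={}
Step 11: reserve R6 B 1 -> on_hand[A=53 B=35 C=47] avail[A=53 B=34 C=47] open={R6}
Step 12: reserve R7 A 2 -> on_hand[A=53 B=35 C=47] avail[A=51 B=34 C=47] open={R6,R7}
Step 13: reserve R8 B 1 -> on_hand[A=53 B=35 C=47] avail[A=51 B=33 C=47] open={R6,R7,R8}
Step 14: reserve R9 B 9 -> on_hand[A=53 B=35 C=47] avail[A=51 B=24 C=47] open={R6,R7,R8,R9}
Final available[A] = 51

Answer: 51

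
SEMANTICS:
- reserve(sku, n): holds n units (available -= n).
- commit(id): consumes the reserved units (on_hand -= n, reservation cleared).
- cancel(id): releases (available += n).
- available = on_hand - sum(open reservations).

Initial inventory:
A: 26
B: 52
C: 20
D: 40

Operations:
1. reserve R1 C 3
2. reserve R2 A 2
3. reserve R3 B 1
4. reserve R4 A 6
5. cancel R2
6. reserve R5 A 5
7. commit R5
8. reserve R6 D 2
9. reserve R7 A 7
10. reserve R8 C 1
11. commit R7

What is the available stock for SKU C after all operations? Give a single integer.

Answer: 16

Derivation:
Step 1: reserve R1 C 3 -> on_hand[A=26 B=52 C=20 D=40] avail[A=26 B=52 C=17 D=40] open={R1}
Step 2: reserve R2 A 2 -> on_hand[A=26 B=52 C=20 D=40] avail[A=24 B=52 C=17 D=40] open={R1,R2}
Step 3: reserve R3 B 1 -> on_hand[A=26 B=52 C=20 D=40] avail[A=24 B=51 C=17 D=40] open={R1,R2,R3}
Step 4: reserve R4 A 6 -> on_hand[A=26 B=52 C=20 D=40] avail[A=18 B=51 C=17 D=40] open={R1,R2,R3,R4}
Step 5: cancel R2 -> on_hand[A=26 B=52 C=20 D=40] avail[A=20 B=51 C=17 D=40] open={R1,R3,R4}
Step 6: reserve R5 A 5 -> on_hand[A=26 B=52 C=20 D=40] avail[A=15 B=51 C=17 D=40] open={R1,R3,R4,R5}
Step 7: commit R5 -> on_hand[A=21 B=52 C=20 D=40] avail[A=15 B=51 C=17 D=40] open={R1,R3,R4}
Step 8: reserve R6 D 2 -> on_hand[A=21 B=52 C=20 D=40] avail[A=15 B=51 C=17 D=38] open={R1,R3,R4,R6}
Step 9: reserve R7 A 7 -> on_hand[A=21 B=52 C=20 D=40] avail[A=8 B=51 C=17 D=38] open={R1,R3,R4,R6,R7}
Step 10: reserve R8 C 1 -> on_hand[A=21 B=52 C=20 D=40] avail[A=8 B=51 C=16 D=38] open={R1,R3,R4,R6,R7,R8}
Step 11: commit R7 -> on_hand[A=14 B=52 C=20 D=40] avail[A=8 B=51 C=16 D=38] open={R1,R3,R4,R6,R8}
Final available[C] = 16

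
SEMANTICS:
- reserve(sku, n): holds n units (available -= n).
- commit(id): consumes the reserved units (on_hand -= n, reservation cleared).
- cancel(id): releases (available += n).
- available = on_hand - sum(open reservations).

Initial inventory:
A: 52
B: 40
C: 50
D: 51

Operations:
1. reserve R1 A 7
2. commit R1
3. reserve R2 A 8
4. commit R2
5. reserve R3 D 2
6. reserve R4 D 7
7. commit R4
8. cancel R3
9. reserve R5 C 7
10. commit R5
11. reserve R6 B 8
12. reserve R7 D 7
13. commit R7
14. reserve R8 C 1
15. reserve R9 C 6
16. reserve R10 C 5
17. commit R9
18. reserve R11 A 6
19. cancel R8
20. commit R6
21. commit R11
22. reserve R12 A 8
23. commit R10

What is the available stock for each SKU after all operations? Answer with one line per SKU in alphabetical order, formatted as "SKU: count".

Step 1: reserve R1 A 7 -> on_hand[A=52 B=40 C=50 D=51] avail[A=45 B=40 C=50 D=51] open={R1}
Step 2: commit R1 -> on_hand[A=45 B=40 C=50 D=51] avail[A=45 B=40 C=50 D=51] open={}
Step 3: reserve R2 A 8 -> on_hand[A=45 B=40 C=50 D=51] avail[A=37 B=40 C=50 D=51] open={R2}
Step 4: commit R2 -> on_hand[A=37 B=40 C=50 D=51] avail[A=37 B=40 C=50 D=51] open={}
Step 5: reserve R3 D 2 -> on_hand[A=37 B=40 C=50 D=51] avail[A=37 B=40 C=50 D=49] open={R3}
Step 6: reserve R4 D 7 -> on_hand[A=37 B=40 C=50 D=51] avail[A=37 B=40 C=50 D=42] open={R3,R4}
Step 7: commit R4 -> on_hand[A=37 B=40 C=50 D=44] avail[A=37 B=40 C=50 D=42] open={R3}
Step 8: cancel R3 -> on_hand[A=37 B=40 C=50 D=44] avail[A=37 B=40 C=50 D=44] open={}
Step 9: reserve R5 C 7 -> on_hand[A=37 B=40 C=50 D=44] avail[A=37 B=40 C=43 D=44] open={R5}
Step 10: commit R5 -> on_hand[A=37 B=40 C=43 D=44] avail[A=37 B=40 C=43 D=44] open={}
Step 11: reserve R6 B 8 -> on_hand[A=37 B=40 C=43 D=44] avail[A=37 B=32 C=43 D=44] open={R6}
Step 12: reserve R7 D 7 -> on_hand[A=37 B=40 C=43 D=44] avail[A=37 B=32 C=43 D=37] open={R6,R7}
Step 13: commit R7 -> on_hand[A=37 B=40 C=43 D=37] avail[A=37 B=32 C=43 D=37] open={R6}
Step 14: reserve R8 C 1 -> on_hand[A=37 B=40 C=43 D=37] avail[A=37 B=32 C=42 D=37] open={R6,R8}
Step 15: reserve R9 C 6 -> on_hand[A=37 B=40 C=43 D=37] avail[A=37 B=32 C=36 D=37] open={R6,R8,R9}
Step 16: reserve R10 C 5 -> on_hand[A=37 B=40 C=43 D=37] avail[A=37 B=32 C=31 D=37] open={R10,R6,R8,R9}
Step 17: commit R9 -> on_hand[A=37 B=40 C=37 D=37] avail[A=37 B=32 C=31 D=37] open={R10,R6,R8}
Step 18: reserve R11 A 6 -> on_hand[A=37 B=40 C=37 D=37] avail[A=31 B=32 C=31 D=37] open={R10,R11,R6,R8}
Step 19: cancel R8 -> on_hand[A=37 B=40 C=37 D=37] avail[A=31 B=32 C=32 D=37] open={R10,R11,R6}
Step 20: commit R6 -> on_hand[A=37 B=32 C=37 D=37] avail[A=31 B=32 C=32 D=37] open={R10,R11}
Step 21: commit R11 -> on_hand[A=31 B=32 C=37 D=37] avail[A=31 B=32 C=32 D=37] open={R10}
Step 22: reserve R12 A 8 -> on_hand[A=31 B=32 C=37 D=37] avail[A=23 B=32 C=32 D=37] open={R10,R12}
Step 23: commit R10 -> on_hand[A=31 B=32 C=32 D=37] avail[A=23 B=32 C=32 D=37] open={R12}

Answer: A: 23
B: 32
C: 32
D: 37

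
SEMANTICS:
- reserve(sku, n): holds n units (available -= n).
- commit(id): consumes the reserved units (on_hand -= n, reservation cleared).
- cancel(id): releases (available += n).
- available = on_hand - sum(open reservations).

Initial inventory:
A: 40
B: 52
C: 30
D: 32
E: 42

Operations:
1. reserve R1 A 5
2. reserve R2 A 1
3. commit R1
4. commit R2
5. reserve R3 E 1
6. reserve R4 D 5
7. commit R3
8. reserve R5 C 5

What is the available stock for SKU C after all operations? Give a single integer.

Step 1: reserve R1 A 5 -> on_hand[A=40 B=52 C=30 D=32 E=42] avail[A=35 B=52 C=30 D=32 E=42] open={R1}
Step 2: reserve R2 A 1 -> on_hand[A=40 B=52 C=30 D=32 E=42] avail[A=34 B=52 C=30 D=32 E=42] open={R1,R2}
Step 3: commit R1 -> on_hand[A=35 B=52 C=30 D=32 E=42] avail[A=34 B=52 C=30 D=32 E=42] open={R2}
Step 4: commit R2 -> on_hand[A=34 B=52 C=30 D=32 E=42] avail[A=34 B=52 C=30 D=32 E=42] open={}
Step 5: reserve R3 E 1 -> on_hand[A=34 B=52 C=30 D=32 E=42] avail[A=34 B=52 C=30 D=32 E=41] open={R3}
Step 6: reserve R4 D 5 -> on_hand[A=34 B=52 C=30 D=32 E=42] avail[A=34 B=52 C=30 D=27 E=41] open={R3,R4}
Step 7: commit R3 -> on_hand[A=34 B=52 C=30 D=32 E=41] avail[A=34 B=52 C=30 D=27 E=41] open={R4}
Step 8: reserve R5 C 5 -> on_hand[A=34 B=52 C=30 D=32 E=41] avail[A=34 B=52 C=25 D=27 E=41] open={R4,R5}
Final available[C] = 25

Answer: 25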